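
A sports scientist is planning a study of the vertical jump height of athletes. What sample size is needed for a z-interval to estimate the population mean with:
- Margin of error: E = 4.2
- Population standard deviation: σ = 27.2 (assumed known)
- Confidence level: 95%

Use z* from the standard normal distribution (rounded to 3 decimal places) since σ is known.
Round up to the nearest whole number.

Using z* since population σ is known (z-interval formula).

For 95% confidence, z* = 1.96 (from standard normal table)

Sample size formula for z-interval: n = (z*σ/E)²

n = (1.96 × 27.2 / 4.2)²
  = (12.693333)²
  = 161.1207

Round up to the nearest whole number: n = 162

162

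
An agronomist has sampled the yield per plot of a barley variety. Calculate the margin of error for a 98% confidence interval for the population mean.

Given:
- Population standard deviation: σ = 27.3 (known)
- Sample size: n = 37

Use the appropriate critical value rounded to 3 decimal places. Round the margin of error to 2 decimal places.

The population standard deviation σ is known, so use the z-interval margin of error formula.

For 98% confidence, z* = 2.326 (from standard normal table)

Margin of error formula for z-interval: E = z* × σ/√n

E = 2.326 × 27.3/√37
  = 2.326 × 4.488092
  = 10.4393

Rounded to 2 decimal places:

10.44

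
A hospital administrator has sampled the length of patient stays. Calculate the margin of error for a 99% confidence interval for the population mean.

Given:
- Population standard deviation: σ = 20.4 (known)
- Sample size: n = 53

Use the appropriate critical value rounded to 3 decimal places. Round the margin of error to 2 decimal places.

The population standard deviation σ is known, so use the z-interval margin of error formula.

For 99% confidence, z* = 2.576 (from standard normal table)

Margin of error formula for z-interval: E = z* × σ/√n

E = 2.576 × 20.4/√53
  = 2.576 × 2.802156
  = 7.2184

Rounded to 2 decimal places:

7.22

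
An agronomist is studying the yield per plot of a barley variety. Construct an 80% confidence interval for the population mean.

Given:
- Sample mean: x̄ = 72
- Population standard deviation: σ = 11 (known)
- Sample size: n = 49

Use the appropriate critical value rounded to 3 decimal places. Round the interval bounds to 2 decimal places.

The population standard deviation σ is known, so use a z-interval (standard normal critical value).

For 80% confidence, z* = 1.282 (from standard normal table)

Standard error: SE = σ/√n = 11/√49 = 1.571429

Margin of error: E = z* × SE = 1.282 × 1.571429 = 2.0146

Z-interval: x̄ ± E = 72 ± 2.0146 = (69.9854, 74.0146)

Rounded to 2 decimal places:

(69.99, 74.01)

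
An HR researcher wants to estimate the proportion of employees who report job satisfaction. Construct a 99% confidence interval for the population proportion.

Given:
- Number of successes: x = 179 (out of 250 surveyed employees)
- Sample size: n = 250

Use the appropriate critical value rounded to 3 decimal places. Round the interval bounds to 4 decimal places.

Sample proportion: p̂ = 179/250 = 0.716000

Check conditions for normal approximation:
  np̂ = 179 ≥ 10 ✓
  n(1-p̂) = 71 ≥ 10 ✓

The sample is large enough, so use a z-interval (normal approximation) for the proportion.

For 99% confidence, z* = 2.576 (from standard normal table)

Standard error: SE = √(p̂(1-p̂)/n) = √(0.716000×0.284000/250) = 0.02851975

Margin of error: E = z* × SE = 2.576 × 0.02851975 = 0.073467

Z-interval: p̂ ± E = 0.716000 ± 0.073467 = (0.642533, 0.789467)

Rounded to 4 decimal places:

(0.6425, 0.7895)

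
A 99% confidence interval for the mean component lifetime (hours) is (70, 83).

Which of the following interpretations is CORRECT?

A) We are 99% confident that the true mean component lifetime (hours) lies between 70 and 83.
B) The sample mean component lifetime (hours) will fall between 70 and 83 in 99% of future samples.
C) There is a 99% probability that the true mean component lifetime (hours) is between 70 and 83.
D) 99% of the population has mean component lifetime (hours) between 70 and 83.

A confidence interval represents our confidence in the procedure, not a probability statement about the parameter.

Key concept: If we repeated this sampling process many times and computed a 99% CI each time, about 99% of those intervals would contain the true population parameter.

For this specific interval (70, 83):
- Midpoint (point estimate): 76.5
- Margin of error: 6.5

The correct interpretation is the one stating confidence that the true parameter lies in the interval — option A.

A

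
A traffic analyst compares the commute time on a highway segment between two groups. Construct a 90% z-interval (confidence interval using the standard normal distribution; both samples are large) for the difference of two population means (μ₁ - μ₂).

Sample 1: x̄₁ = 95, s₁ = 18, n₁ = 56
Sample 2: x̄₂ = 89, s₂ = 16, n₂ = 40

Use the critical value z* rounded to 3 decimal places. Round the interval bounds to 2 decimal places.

Both samples are large (n₁ = 56 ≥ 30, n₂ = 40 ≥ 30), so a z-interval for the difference of means applies.

Point estimate: x̄₁ - x̄₂ = 95 - 89 = 6

Standard error: SE = √(s₁²/n₁ + s₂²/n₂)
= √(18²/56 + 16²/40)
= √(5.785714 + 6.400000)
= 3.490804

For 90% confidence, z* = 1.645 (from standard normal table)
Margin of error: E = z* × SE = 1.645 × 3.490804 = 5.7424

Z-interval: (x̄₁ - x̄₂) ± E = 6 ± 5.7424 = (0.2576, 11.7424)

Rounded to 2 decimal places:

(0.26, 11.74)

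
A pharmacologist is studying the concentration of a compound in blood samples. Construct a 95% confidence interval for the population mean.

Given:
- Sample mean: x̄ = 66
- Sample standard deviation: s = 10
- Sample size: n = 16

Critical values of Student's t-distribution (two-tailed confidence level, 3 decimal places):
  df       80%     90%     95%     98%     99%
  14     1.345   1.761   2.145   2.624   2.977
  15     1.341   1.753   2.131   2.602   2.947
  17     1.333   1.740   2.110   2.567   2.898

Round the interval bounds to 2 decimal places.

The population standard deviation σ is unknown (only the sample standard deviation s is given), so use a t-interval with df = n - 1 = 16 - 1 = 15.

For 95% confidence with df = 15, t* = 2.131 (from t-table)

Standard error: SE = s/√n = 10/√16 = 2.500000

Margin of error: E = t* × SE = 2.131 × 2.500000 = 5.3275

T-interval: x̄ ± E = 66 ± 5.3275 = (60.6725, 71.3275)

Rounded to 2 decimal places:

(60.67, 71.33)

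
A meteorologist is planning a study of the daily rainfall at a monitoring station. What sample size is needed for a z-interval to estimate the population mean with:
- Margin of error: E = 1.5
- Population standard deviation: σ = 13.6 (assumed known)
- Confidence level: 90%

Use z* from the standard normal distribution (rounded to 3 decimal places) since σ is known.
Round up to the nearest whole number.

Using z* since population σ is known (z-interval formula).

For 90% confidence, z* = 1.645 (from standard normal table)

Sample size formula for z-interval: n = (z*σ/E)²

n = (1.645 × 13.6 / 1.5)²
  = (14.914667)²
  = 222.4473

Round up to the nearest whole number: n = 223

223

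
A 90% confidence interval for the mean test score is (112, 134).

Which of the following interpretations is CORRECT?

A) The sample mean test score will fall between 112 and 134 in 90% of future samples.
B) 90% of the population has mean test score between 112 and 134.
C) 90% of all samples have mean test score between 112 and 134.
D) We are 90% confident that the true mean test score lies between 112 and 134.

A confidence interval represents our confidence in the procedure, not a probability statement about the parameter.

Key concept: If we repeated this sampling process many times and computed a 90% CI each time, about 90% of those intervals would contain the true population parameter.

For this specific interval (112, 134):
- Midpoint (point estimate): 123
- Margin of error: 11

The correct interpretation is the one stating confidence that the true parameter lies in the interval — option D.

D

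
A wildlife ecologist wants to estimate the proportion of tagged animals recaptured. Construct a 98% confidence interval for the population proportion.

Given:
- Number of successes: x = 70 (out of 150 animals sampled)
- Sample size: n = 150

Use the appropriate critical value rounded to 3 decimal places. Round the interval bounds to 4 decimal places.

Sample proportion: p̂ = 70/150 = 0.466667

Check conditions for normal approximation:
  np̂ = 70 ≥ 10 ✓
  n(1-p̂) = 80 ≥ 10 ✓

The sample is large enough, so use a z-interval (normal approximation) for the proportion.

For 98% confidence, z* = 2.326 (from standard normal table)

Standard error: SE = √(p̂(1-p̂)/n) = √(0.466667×0.533333/150) = 0.04073401

Margin of error: E = z* × SE = 2.326 × 0.04073401 = 0.094747

Z-interval: p̂ ± E = 0.466667 ± 0.094747 = (0.371919, 0.561414)

Rounded to 4 decimal places:

(0.3719, 0.5614)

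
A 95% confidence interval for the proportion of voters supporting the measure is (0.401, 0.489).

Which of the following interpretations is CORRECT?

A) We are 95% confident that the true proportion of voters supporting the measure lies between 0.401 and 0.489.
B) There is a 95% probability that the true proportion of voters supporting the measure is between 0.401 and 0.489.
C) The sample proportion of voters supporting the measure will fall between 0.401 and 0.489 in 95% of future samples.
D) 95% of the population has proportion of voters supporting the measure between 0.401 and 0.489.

A confidence interval represents our confidence in the procedure, not a probability statement about the parameter.

Key concept: If we repeated this sampling process many times and computed a 95% CI each time, about 95% of those intervals would contain the true population parameter.

For this specific interval (0.401, 0.489):
- Midpoint (point estimate): 0.445
- Margin of error: 0.044

The correct interpretation is the one stating confidence that the true parameter lies in the interval — option A.

A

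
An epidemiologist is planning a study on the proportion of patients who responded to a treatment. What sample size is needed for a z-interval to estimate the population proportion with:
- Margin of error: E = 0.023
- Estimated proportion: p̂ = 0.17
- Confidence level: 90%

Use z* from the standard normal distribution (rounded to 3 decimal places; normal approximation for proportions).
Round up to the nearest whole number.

Using z* for proportion z-interval (normal approximation).

For 90% confidence, z* = 1.645 (from standard normal table)

Sample size formula for proportion z-interval: n = z*²p̂(1-p̂)/E²

n = 1.645² × 0.17 × 0.83 / 0.023²
  = 2.706025 × 0.1411 / 0.000529
  = 721.7772

Round up to the nearest whole number: n = 722

722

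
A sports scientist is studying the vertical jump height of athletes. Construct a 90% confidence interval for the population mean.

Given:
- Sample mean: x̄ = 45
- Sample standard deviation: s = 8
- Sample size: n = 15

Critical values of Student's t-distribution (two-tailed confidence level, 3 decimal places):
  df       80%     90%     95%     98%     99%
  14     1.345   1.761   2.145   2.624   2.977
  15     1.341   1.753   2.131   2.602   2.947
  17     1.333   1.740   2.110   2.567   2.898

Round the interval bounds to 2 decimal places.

The population standard deviation σ is unknown (only the sample standard deviation s is given), so use a t-interval with df = n - 1 = 15 - 1 = 14.

For 90% confidence with df = 14, t* = 1.761 (from t-table)

Standard error: SE = s/√n = 8/√15 = 2.065591

Margin of error: E = t* × SE = 1.761 × 2.065591 = 3.6375

T-interval: x̄ ± E = 45 ± 3.6375 = (41.3625, 48.6375)

Rounded to 2 decimal places:

(41.36, 48.64)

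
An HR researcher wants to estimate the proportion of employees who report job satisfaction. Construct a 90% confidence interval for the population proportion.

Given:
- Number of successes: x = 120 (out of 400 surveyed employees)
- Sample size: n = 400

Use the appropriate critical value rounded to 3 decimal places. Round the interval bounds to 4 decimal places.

Sample proportion: p̂ = 120/400 = 0.300000

Check conditions for normal approximation:
  np̂ = 120 ≥ 10 ✓
  n(1-p̂) = 280 ≥ 10 ✓

The sample is large enough, so use a z-interval (normal approximation) for the proportion.

For 90% confidence, z* = 1.645 (from standard normal table)

Standard error: SE = √(p̂(1-p̂)/n) = √(0.300000×0.700000/400) = 0.02291288

Margin of error: E = z* × SE = 1.645 × 0.02291288 = 0.037692

Z-interval: p̂ ± E = 0.300000 ± 0.037692 = (0.262308, 0.337692)

Rounded to 4 decimal places:

(0.2623, 0.3377)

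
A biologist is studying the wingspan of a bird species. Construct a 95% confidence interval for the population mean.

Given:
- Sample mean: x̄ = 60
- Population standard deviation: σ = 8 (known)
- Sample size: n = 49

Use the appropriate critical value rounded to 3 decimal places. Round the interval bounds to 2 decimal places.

The population standard deviation σ is known, so use a z-interval (standard normal critical value).

For 95% confidence, z* = 1.96 (from standard normal table)

Standard error: SE = σ/√n = 8/√49 = 1.142857

Margin of error: E = z* × SE = 1.96 × 1.142857 = 2.2400

Z-interval: x̄ ± E = 60 ± 2.2400 = (57.7600, 62.2400)

Rounded to 2 decimal places:

(57.76, 62.24)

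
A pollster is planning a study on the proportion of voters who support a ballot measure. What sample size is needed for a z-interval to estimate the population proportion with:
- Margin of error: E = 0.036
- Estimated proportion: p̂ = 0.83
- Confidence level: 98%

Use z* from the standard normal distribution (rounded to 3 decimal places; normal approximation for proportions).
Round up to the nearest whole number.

Using z* for proportion z-interval (normal approximation).

For 98% confidence, z* = 2.326 (from standard normal table)

Sample size formula for proportion z-interval: n = z*²p̂(1-p̂)/E²

n = 2.326² × 0.83 × 0.17 / 0.036²
  = 5.410276 × 0.1411 / 0.001296
  = 589.0355

Round up to the nearest whole number: n = 590

590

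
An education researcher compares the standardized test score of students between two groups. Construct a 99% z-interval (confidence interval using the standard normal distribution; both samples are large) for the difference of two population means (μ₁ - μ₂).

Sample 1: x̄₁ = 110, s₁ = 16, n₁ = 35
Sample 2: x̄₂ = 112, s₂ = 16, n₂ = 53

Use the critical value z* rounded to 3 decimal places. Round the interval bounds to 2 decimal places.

Both samples are large (n₁ = 35 ≥ 30, n₂ = 53 ≥ 30), so a z-interval for the difference of means applies.

Point estimate: x̄₁ - x̄₂ = 110 - 112 = -2

Standard error: SE = √(s₁²/n₁ + s₂²/n₂)
= √(16²/35 + 16²/53)
= √(7.314286 + 4.830189)
= 3.484892

For 99% confidence, z* = 2.576 (from standard normal table)
Margin of error: E = z* × SE = 2.576 × 3.484892 = 8.9771

Z-interval: (x̄₁ - x̄₂) ± E = -2 ± 8.9771 = (-10.9771, 6.9771)

Rounded to 2 decimal places:

(-10.98, 6.98)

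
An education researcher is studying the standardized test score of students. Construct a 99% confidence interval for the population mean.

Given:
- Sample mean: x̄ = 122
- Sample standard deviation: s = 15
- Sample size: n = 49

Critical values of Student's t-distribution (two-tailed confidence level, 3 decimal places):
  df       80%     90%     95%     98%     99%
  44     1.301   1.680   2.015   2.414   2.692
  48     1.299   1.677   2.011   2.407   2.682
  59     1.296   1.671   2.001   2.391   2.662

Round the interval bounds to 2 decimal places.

The population standard deviation σ is unknown (only the sample standard deviation s is given), so use a t-interval with df = n - 1 = 49 - 1 = 48.

For 99% confidence with df = 48, t* = 2.682 (from t-table)

Standard error: SE = s/√n = 15/√49 = 2.142857

Margin of error: E = t* × SE = 2.682 × 2.142857 = 5.7471

T-interval: x̄ ± E = 122 ± 5.7471 = (116.2529, 127.7471)

Rounded to 2 decimal places:

(116.25, 127.75)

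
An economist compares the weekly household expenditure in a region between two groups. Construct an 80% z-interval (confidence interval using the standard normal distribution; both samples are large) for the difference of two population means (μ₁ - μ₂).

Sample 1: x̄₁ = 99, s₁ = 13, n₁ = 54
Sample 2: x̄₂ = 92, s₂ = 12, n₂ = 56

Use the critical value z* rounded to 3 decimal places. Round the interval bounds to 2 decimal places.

Both samples are large (n₁ = 54 ≥ 30, n₂ = 56 ≥ 30), so a z-interval for the difference of means applies.

Point estimate: x̄₁ - x̄₂ = 99 - 92 = 7

Standard error: SE = √(s₁²/n₁ + s₂²/n₂)
= √(13²/54 + 12²/56)
= √(3.129630 + 2.571429)
= 2.387689

For 80% confidence, z* = 1.282 (from standard normal table)
Margin of error: E = z* × SE = 1.282 × 2.387689 = 3.0610

Z-interval: (x̄₁ - x̄₂) ± E = 7 ± 3.0610 = (3.9390, 10.0610)

Rounded to 2 decimal places:

(3.94, 10.06)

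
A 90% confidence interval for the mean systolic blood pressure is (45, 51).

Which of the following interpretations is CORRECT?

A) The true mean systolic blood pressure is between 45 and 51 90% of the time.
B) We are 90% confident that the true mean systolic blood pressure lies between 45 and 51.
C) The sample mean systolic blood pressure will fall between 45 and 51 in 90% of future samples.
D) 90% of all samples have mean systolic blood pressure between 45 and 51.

A confidence interval represents our confidence in the procedure, not a probability statement about the parameter.

Key concept: If we repeated this sampling process many times and computed a 90% CI each time, about 90% of those intervals would contain the true population parameter.

For this specific interval (45, 51):
- Midpoint (point estimate): 48
- Margin of error: 3

The correct interpretation is the one stating confidence that the true parameter lies in the interval — option B.

B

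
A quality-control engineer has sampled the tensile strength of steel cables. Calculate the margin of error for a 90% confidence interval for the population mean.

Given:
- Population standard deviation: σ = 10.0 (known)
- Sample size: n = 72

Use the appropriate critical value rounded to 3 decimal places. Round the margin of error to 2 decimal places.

The population standard deviation σ is known, so use the z-interval margin of error formula.

For 90% confidence, z* = 1.645 (from standard normal table)

Margin of error formula for z-interval: E = z* × σ/√n

E = 1.645 × 10.0/√72
  = 1.645 × 1.178511
  = 1.9387

Rounded to 2 decimal places:

1.94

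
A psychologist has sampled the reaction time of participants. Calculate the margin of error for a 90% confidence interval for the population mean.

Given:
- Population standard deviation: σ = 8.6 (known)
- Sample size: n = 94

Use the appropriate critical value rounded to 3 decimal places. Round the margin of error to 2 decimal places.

The population standard deviation σ is known, so use the z-interval margin of error formula.

For 90% confidence, z* = 1.645 (from standard normal table)

Margin of error formula for z-interval: E = z* × σ/√n

E = 1.645 × 8.6/√94
  = 1.645 × 0.887022
  = 1.4592

Rounded to 2 decimal places:

1.46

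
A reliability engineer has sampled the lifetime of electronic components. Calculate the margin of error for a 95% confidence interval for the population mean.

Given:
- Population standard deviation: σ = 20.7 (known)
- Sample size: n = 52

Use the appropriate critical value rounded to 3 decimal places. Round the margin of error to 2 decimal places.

The population standard deviation σ is known, so use the z-interval margin of error formula.

For 95% confidence, z* = 1.96 (from standard normal table)

Margin of error formula for z-interval: E = z* × σ/√n

E = 1.96 × 20.7/√52
  = 1.96 × 2.870574
  = 5.6263

Rounded to 2 decimal places:

5.63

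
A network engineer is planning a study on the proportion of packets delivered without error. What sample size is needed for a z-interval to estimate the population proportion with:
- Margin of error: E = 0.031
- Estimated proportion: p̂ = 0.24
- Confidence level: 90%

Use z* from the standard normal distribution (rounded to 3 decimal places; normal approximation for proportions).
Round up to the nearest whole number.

Using z* for proportion z-interval (normal approximation).

For 90% confidence, z* = 1.645 (from standard normal table)

Sample size formula for proportion z-interval: n = z*²p̂(1-p̂)/E²

n = 1.645² × 0.24 × 0.76 / 0.031²
  = 2.706025 × 0.1824 / 0.000961
  = 513.6097

Round up to the nearest whole number: n = 514

514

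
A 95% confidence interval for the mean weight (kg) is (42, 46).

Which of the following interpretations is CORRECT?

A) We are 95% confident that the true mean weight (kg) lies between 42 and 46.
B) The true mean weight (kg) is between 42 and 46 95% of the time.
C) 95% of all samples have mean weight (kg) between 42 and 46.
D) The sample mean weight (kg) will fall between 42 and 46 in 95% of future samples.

A confidence interval represents our confidence in the procedure, not a probability statement about the parameter.

Key concept: If we repeated this sampling process many times and computed a 95% CI each time, about 95% of those intervals would contain the true population parameter.

For this specific interval (42, 46):
- Midpoint (point estimate): 44
- Margin of error: 2

The correct interpretation is the one stating confidence that the true parameter lies in the interval — option A.

A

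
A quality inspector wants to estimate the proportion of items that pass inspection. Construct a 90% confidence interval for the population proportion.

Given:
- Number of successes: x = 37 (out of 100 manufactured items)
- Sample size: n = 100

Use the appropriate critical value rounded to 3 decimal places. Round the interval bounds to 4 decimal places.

Sample proportion: p̂ = 37/100 = 0.370000

Check conditions for normal approximation:
  np̂ = 37 ≥ 10 ✓
  n(1-p̂) = 63 ≥ 10 ✓

The sample is large enough, so use a z-interval (normal approximation) for the proportion.

For 90% confidence, z* = 1.645 (from standard normal table)

Standard error: SE = √(p̂(1-p̂)/n) = √(0.370000×0.630000/100) = 0.04828043

Margin of error: E = z* × SE = 1.645 × 0.04828043 = 0.079421

Z-interval: p̂ ± E = 0.370000 ± 0.079421 = (0.290579, 0.449421)

Rounded to 4 decimal places:

(0.2906, 0.4494)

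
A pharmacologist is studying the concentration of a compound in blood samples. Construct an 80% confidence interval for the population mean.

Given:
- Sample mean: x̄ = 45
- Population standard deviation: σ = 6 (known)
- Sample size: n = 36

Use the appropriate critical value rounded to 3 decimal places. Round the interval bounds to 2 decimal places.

The population standard deviation σ is known, so use a z-interval (standard normal critical value).

For 80% confidence, z* = 1.282 (from standard normal table)

Standard error: SE = σ/√n = 6/√36 = 1.000000

Margin of error: E = z* × SE = 1.282 × 1.000000 = 1.2820

Z-interval: x̄ ± E = 45 ± 1.2820 = (43.7180, 46.2820)

Rounded to 2 decimal places:

(43.72, 46.28)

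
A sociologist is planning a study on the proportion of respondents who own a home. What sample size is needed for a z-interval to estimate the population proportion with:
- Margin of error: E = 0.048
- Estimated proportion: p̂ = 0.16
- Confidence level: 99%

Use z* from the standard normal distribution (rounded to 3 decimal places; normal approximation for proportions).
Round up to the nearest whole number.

Using z* for proportion z-interval (normal approximation).

For 99% confidence, z* = 2.576 (from standard normal table)

Sample size formula for proportion z-interval: n = z*²p̂(1-p̂)/E²

n = 2.576² × 0.16 × 0.84 / 0.048²
  = 6.635776 × 0.1344 / 0.002304
  = 387.0869

Round up to the nearest whole number: n = 388

388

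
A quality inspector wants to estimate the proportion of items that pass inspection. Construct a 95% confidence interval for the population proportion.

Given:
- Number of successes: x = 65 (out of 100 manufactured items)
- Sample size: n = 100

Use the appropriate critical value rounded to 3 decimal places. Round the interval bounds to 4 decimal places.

Sample proportion: p̂ = 65/100 = 0.650000

Check conditions for normal approximation:
  np̂ = 65 ≥ 10 ✓
  n(1-p̂) = 35 ≥ 10 ✓

The sample is large enough, so use a z-interval (normal approximation) for the proportion.

For 95% confidence, z* = 1.96 (from standard normal table)

Standard error: SE = √(p̂(1-p̂)/n) = √(0.650000×0.350000/100) = 0.04769696

Margin of error: E = z* × SE = 1.96 × 0.04769696 = 0.093486

Z-interval: p̂ ± E = 0.650000 ± 0.093486 = (0.556514, 0.743486)

Rounded to 4 decimal places:

(0.5565, 0.7435)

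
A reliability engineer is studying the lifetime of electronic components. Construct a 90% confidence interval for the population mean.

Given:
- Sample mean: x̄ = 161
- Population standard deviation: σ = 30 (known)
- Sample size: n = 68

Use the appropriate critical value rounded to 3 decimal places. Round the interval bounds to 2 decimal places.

The population standard deviation σ is known, so use a z-interval (standard normal critical value).

For 90% confidence, z* = 1.645 (from standard normal table)

Standard error: SE = σ/√n = 30/√68 = 3.638034

Margin of error: E = z* × SE = 1.645 × 3.638034 = 5.9846

Z-interval: x̄ ± E = 161 ± 5.9846 = (155.0154, 166.9846)

Rounded to 2 decimal places:

(155.02, 166.98)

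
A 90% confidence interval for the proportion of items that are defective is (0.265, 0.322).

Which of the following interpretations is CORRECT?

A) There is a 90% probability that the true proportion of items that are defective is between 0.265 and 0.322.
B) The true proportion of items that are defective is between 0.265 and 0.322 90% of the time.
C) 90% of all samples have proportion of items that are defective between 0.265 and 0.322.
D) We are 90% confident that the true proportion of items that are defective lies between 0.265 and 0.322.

A confidence interval represents our confidence in the procedure, not a probability statement about the parameter.

Key concept: If we repeated this sampling process many times and computed a 90% CI each time, about 90% of those intervals would contain the true population parameter.

For this specific interval (0.265, 0.322):
- Midpoint (point estimate): 0.2935
- Margin of error: 0.0285

The correct interpretation is the one stating confidence that the true parameter lies in the interval — option D.

D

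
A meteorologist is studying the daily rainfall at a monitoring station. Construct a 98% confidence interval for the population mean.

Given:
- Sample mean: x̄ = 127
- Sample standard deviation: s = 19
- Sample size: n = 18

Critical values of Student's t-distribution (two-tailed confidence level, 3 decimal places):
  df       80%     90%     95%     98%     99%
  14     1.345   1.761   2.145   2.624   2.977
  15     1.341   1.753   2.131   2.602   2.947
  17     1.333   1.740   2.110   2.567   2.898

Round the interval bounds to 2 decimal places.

The population standard deviation σ is unknown (only the sample standard deviation s is given), so use a t-interval with df = n - 1 = 18 - 1 = 17.

For 98% confidence with df = 17, t* = 2.567 (from t-table)

Standard error: SE = s/√n = 19/√18 = 4.478343

Margin of error: E = t* × SE = 2.567 × 4.478343 = 11.4959

T-interval: x̄ ± E = 127 ± 11.4959 = (115.5041, 138.4959)

Rounded to 2 decimal places:

(115.50, 138.50)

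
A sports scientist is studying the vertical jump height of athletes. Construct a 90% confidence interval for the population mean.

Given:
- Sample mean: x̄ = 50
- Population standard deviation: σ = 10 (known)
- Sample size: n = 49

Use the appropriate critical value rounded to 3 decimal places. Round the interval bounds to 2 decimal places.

The population standard deviation σ is known, so use a z-interval (standard normal critical value).

For 90% confidence, z* = 1.645 (from standard normal table)

Standard error: SE = σ/√n = 10/√49 = 1.428571

Margin of error: E = z* × SE = 1.645 × 1.428571 = 2.3500

Z-interval: x̄ ± E = 50 ± 2.3500 = (47.6500, 52.3500)

Rounded to 2 decimal places:

(47.65, 52.35)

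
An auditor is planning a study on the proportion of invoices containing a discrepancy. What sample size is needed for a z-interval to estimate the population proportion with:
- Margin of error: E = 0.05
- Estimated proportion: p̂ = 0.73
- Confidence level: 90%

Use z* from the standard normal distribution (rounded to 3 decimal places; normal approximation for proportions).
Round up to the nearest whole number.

Using z* for proportion z-interval (normal approximation).

For 90% confidence, z* = 1.645 (from standard normal table)

Sample size formula for proportion z-interval: n = z*²p̂(1-p̂)/E²

n = 1.645² × 0.73 × 0.27 / 0.05²
  = 2.706025 × 0.1971 / 0.0025
  = 213.3430

Round up to the nearest whole number: n = 214

214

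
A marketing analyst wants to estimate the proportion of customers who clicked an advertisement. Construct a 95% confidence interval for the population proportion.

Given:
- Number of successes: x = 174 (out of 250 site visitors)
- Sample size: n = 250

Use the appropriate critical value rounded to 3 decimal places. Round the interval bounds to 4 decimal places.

Sample proportion: p̂ = 174/250 = 0.696000

Check conditions for normal approximation:
  np̂ = 174 ≥ 10 ✓
  n(1-p̂) = 76 ≥ 10 ✓

The sample is large enough, so use a z-interval (normal approximation) for the proportion.

For 95% confidence, z* = 1.96 (from standard normal table)

Standard error: SE = √(p̂(1-p̂)/n) = √(0.696000×0.304000/250) = 0.02909185

Margin of error: E = z* × SE = 1.96 × 0.02909185 = 0.057020

Z-interval: p̂ ± E = 0.696000 ± 0.057020 = (0.638980, 0.753020)

Rounded to 4 decimal places:

(0.6390, 0.7530)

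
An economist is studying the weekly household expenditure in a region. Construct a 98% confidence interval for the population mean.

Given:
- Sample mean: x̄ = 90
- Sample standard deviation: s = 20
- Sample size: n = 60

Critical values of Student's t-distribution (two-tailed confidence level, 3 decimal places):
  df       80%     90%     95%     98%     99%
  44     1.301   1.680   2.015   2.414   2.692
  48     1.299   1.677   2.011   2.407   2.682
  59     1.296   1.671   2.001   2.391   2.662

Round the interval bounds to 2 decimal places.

The population standard deviation σ is unknown (only the sample standard deviation s is given), so use a t-interval with df = n - 1 = 60 - 1 = 59.

For 98% confidence with df = 59, t* = 2.391 (from t-table)

Standard error: SE = s/√n = 20/√60 = 2.581989

Margin of error: E = t* × SE = 2.391 × 2.581989 = 6.1735

T-interval: x̄ ± E = 90 ± 6.1735 = (83.8265, 96.1735)

Rounded to 2 decimal places:

(83.83, 96.17)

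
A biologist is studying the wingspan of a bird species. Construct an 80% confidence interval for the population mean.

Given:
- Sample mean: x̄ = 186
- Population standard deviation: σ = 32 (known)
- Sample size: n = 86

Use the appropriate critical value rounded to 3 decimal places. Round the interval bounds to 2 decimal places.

The population standard deviation σ is known, so use a z-interval (standard normal critical value).

For 80% confidence, z* = 1.282 (from standard normal table)

Standard error: SE = σ/√n = 32/√86 = 3.450649

Margin of error: E = z* × SE = 1.282 × 3.450649 = 4.4237

Z-interval: x̄ ± E = 186 ± 4.4237 = (181.5763, 190.4237)

Rounded to 2 decimal places:

(181.58, 190.42)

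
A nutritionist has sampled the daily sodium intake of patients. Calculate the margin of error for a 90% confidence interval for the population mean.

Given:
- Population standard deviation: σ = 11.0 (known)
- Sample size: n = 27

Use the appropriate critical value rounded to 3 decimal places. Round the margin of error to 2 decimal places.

The population standard deviation σ is known, so use the z-interval margin of error formula.

For 90% confidence, z* = 1.645 (from standard normal table)

Margin of error formula for z-interval: E = z* × σ/√n

E = 1.645 × 11.0/√27
  = 1.645 × 2.116951
  = 3.4824

Rounded to 2 decimal places:

3.48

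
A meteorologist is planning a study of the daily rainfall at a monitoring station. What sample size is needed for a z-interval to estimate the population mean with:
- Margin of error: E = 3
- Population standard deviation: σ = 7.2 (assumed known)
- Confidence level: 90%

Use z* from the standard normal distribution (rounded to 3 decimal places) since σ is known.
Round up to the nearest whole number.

Using z* since population σ is known (z-interval formula).

For 90% confidence, z* = 1.645 (from standard normal table)

Sample size formula for z-interval: n = (z*σ/E)²

n = (1.645 × 7.2 / 3)²
  = (3.948000)²
  = 15.5867

Round up to the nearest whole number: n = 16

16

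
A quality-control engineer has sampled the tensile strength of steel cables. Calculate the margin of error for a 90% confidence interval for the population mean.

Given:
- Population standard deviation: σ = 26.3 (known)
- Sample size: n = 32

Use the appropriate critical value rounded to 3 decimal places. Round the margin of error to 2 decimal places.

The population standard deviation σ is known, so use the z-interval margin of error formula.

For 90% confidence, z* = 1.645 (from standard normal table)

Margin of error formula for z-interval: E = z* × σ/√n

E = 1.645 × 26.3/√32
  = 1.645 × 4.649227
  = 7.6480

Rounded to 2 decimal places:

7.65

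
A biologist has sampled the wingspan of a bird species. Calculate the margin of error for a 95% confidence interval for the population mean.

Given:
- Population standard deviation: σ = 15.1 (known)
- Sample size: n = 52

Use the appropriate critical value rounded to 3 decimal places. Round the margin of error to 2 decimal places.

The population standard deviation σ is known, so use the z-interval margin of error formula.

For 95% confidence, z* = 1.96 (from standard normal table)

Margin of error formula for z-interval: E = z* × σ/√n

E = 1.96 × 15.1/√52
  = 1.96 × 2.093993
  = 4.1042

Rounded to 2 decimal places:

4.10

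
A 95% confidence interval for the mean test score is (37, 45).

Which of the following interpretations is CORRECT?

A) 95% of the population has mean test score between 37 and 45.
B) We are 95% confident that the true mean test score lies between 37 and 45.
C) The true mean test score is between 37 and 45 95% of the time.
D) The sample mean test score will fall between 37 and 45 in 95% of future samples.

A confidence interval represents our confidence in the procedure, not a probability statement about the parameter.

Key concept: If we repeated this sampling process many times and computed a 95% CI each time, about 95% of those intervals would contain the true population parameter.

For this specific interval (37, 45):
- Midpoint (point estimate): 41
- Margin of error: 4

The correct interpretation is the one stating confidence that the true parameter lies in the interval — option B.

B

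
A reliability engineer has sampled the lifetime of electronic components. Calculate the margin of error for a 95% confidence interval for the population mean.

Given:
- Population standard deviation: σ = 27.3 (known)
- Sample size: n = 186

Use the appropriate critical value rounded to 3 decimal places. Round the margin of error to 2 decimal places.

The population standard deviation σ is known, so use the z-interval margin of error formula.

For 95% confidence, z* = 1.96 (from standard normal table)

Margin of error formula for z-interval: E = z* × σ/√n

E = 1.96 × 27.3/√186
  = 1.96 × 2.001733
  = 3.9234

Rounded to 2 decimal places:

3.92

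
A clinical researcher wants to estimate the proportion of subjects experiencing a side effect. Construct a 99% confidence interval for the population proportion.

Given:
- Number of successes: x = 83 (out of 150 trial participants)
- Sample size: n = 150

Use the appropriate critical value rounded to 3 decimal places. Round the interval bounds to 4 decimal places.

Sample proportion: p̂ = 83/150 = 0.553333

Check conditions for normal approximation:
  np̂ = 83 ≥ 10 ✓
  n(1-p̂) = 67 ≥ 10 ✓

The sample is large enough, so use a z-interval (normal approximation) for the proportion.

For 99% confidence, z* = 2.576 (from standard normal table)

Standard error: SE = √(p̂(1-p̂)/n) = √(0.553333×0.446667/150) = 0.04059192

Margin of error: E = z* × SE = 2.576 × 0.04059192 = 0.104565

Z-interval: p̂ ± E = 0.553333 ± 0.104565 = (0.448769, 0.657898)

Rounded to 4 decimal places:

(0.4488, 0.6579)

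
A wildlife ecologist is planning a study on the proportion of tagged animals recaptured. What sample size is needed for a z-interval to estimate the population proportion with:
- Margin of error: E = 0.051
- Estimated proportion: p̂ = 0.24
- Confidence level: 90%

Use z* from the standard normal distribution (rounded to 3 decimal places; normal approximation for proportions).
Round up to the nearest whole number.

Using z* for proportion z-interval (normal approximation).

For 90% confidence, z* = 1.645 (from standard normal table)

Sample size formula for proportion z-interval: n = z*²p̂(1-p̂)/E²

n = 1.645² × 0.24 × 0.76 / 0.051²
  = 2.706025 × 0.1824 / 0.002601
  = 189.7651

Round up to the nearest whole number: n = 190

190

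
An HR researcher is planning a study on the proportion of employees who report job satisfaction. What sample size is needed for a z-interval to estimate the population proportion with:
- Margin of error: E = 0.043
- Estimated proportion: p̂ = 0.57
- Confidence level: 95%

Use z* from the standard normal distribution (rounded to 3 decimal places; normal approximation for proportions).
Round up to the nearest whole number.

Using z* for proportion z-interval (normal approximation).

For 95% confidence, z* = 1.96 (from standard normal table)

Sample size formula for proportion z-interval: n = z*²p̂(1-p̂)/E²

n = 1.96² × 0.57 × 0.43 / 0.043²
  = 3.8416 × 0.2451 / 0.001849
  = 509.2353

Round up to the nearest whole number: n = 510

510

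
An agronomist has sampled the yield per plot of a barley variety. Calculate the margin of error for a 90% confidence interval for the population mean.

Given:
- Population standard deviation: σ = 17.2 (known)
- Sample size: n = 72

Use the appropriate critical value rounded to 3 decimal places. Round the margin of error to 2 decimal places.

The population standard deviation σ is known, so use the z-interval margin of error formula.

For 90% confidence, z* = 1.645 (from standard normal table)

Margin of error formula for z-interval: E = z* × σ/√n

E = 1.645 × 17.2/√72
  = 1.645 × 2.027039
  = 3.3345

Rounded to 2 decimal places:

3.33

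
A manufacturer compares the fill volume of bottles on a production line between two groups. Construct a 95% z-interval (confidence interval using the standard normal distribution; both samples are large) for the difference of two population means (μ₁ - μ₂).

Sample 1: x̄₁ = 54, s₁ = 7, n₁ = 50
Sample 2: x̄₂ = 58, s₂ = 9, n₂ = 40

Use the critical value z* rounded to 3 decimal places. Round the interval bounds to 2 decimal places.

Both samples are large (n₁ = 50 ≥ 30, n₂ = 40 ≥ 30), so a z-interval for the difference of means applies.

Point estimate: x̄₁ - x̄₂ = 54 - 58 = -4

Standard error: SE = √(s₁²/n₁ + s₂²/n₂)
= √(7²/50 + 9²/40)
= √(0.980000 + 2.025000)
= 1.733494

For 95% confidence, z* = 1.96 (from standard normal table)
Margin of error: E = z* × SE = 1.96 × 1.733494 = 3.3976

Z-interval: (x̄₁ - x̄₂) ± E = -4 ± 3.3976 = (-7.3976, -0.6024)

Rounded to 2 decimal places:

(-7.40, -0.60)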